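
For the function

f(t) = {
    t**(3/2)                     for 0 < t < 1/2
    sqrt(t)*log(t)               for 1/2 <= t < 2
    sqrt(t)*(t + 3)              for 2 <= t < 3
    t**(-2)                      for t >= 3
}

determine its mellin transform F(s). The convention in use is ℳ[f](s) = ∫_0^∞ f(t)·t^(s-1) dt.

2**(-s - 1/2)*(-270*2**(2*s + 1)*(s + 1/2)**2*(2*s - 4) + 54*2**(2*s + 1)*(s + 1/2)*(s + 3/2)*(2*s - 4)*log(2) - 162*2**(2*s + 1)*(s + 1/2)*(2*s - 4) - 54*2**(2*s + 1)*(s + 3/2)*(2*s - 4) - 4*sqrt(3)*6**(s + 1/2)*(s + 1/2)**2*(s + 3/2) + 324*6**(s + 1/2)*(s + 1/2)**2*(2*s - 4) + 162*6**(s + 1/2)*(s + 1/2)*(2*s - 4) + 27*(s + 1/2)**2*(2*s - 4) + 54*(s + 1/2)*(s + 3/2)*(2*s - 4)*log(2) + (2*s - 4)*(54*s + 81))/(54*(s + 1/2)**2*(s + 3/2)*(2*s - 4))
  -3/2 < Re(s) < 2

undo the shared t-power: t on [0, 1/2); log(t) on [1/2, 2); t + 3 on [2, 3); …
linearity at 1/2, 2, 3 turns ℳ[f](s) into 4 summed integrals
∫ over [0, 1/2) of t**(3/2)·t^(s-1) joins the sum
the [1/2, 2) slice contributes ∫ sqrt(t)*log(t)·t^(s-1) dt
between 2 and 3 the integrand is sqrt(t)*(t + 3)·t^(s-1)
for t in [3, ∞): the term is ∫ t**(-2)·t^(s-1)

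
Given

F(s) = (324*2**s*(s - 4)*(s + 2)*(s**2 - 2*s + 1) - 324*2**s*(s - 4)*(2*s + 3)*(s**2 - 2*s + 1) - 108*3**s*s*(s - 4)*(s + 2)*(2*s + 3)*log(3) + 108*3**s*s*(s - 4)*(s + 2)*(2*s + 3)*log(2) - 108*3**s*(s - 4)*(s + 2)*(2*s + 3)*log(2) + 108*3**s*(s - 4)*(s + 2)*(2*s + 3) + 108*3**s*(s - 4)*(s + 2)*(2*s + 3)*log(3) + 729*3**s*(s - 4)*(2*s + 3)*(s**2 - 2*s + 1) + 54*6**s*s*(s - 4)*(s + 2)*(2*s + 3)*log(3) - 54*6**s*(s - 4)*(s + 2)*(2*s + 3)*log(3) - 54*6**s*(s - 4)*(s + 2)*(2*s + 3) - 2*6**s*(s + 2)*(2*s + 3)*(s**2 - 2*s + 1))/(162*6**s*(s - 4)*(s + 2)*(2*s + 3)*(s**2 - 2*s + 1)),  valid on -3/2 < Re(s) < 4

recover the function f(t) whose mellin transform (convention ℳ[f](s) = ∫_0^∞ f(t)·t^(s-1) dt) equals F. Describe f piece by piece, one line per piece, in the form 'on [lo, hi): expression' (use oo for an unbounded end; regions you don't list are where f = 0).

strip the common scale on t: t**(3/2) on [0, 1); 2*t**2 on [1, 3/2); log(t)/t on [3/2, 3); …
decompose at 1/3, 1/2, 1; ℳ[f](s) sums the 4 pieces' integrals
∫ 3*sqrt(3)*t**(3/2)·t^(s-1) over [0, 1/3)
[1/3, 1/2) adds the kernel integral of 18*t**2
for t in [1/2, 1): the term is ∫ log(3*t)/(3*t)·t^(s-1)
between 1 and ∞ the integrand is 1/(81*t**4)·t^(s-1)

on [0, 1/3): 3*sqrt(3)*t**(3/2)
on [1/3, 1/2): 18*t**2
on [1/2, 1): log(3*t)/(3*t)
on [1, oo): 1/(81*t**4)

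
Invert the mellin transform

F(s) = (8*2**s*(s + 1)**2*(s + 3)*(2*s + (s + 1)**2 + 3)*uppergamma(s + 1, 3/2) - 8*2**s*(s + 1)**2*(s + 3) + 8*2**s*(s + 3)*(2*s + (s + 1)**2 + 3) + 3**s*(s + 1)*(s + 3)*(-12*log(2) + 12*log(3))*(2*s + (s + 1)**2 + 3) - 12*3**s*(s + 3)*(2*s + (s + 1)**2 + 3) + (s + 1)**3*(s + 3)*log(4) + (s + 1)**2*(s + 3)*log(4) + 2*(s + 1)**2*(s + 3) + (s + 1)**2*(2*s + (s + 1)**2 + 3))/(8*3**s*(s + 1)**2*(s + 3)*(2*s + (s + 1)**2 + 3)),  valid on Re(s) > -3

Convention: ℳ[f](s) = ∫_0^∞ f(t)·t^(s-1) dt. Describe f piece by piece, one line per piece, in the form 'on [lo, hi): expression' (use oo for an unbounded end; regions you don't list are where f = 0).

on [0, 1/3): 27*t**3/8
on [1/3, 2/3): 9*t**2*log(3*t/2)/4
on [2/3, 1): 3*t*log(3*t/2)/2
on [1, oo): 3*t*exp(-3*t/2)/2

reversing the common scale on t: t**3/8 on [0, 1); t**2*log(t/2)/4 on [1, 2); t*log(t/2)/2 on [2, 3); …
the common scale on t comes off first: t**3 on [0, 1/2); t**2*log(t) on [1/2, 1); t*log(t) on [1, 3/2); …
invert the shared t-power to get t**2 on [0, 1/2); t*log(t) on [1/2, 1); log(t) on [1, 3/2); …
treat the 4 regions marked off by 1/3, 2/3, 1 separately and sum
segment [0, 1/3) carries 27*t**3/8; integrate it
∫ over [1/3, 2/3) of 9*t**2*log(3*t/2)/4·t^(s-1) joins the sum
over [2/3, 1), the kernel integral of 3*t*log(3*t/2)/2 enters the sum
over [1, ∞), the kernel integral of 3*t*exp(-3*t/2)/2 enters the sum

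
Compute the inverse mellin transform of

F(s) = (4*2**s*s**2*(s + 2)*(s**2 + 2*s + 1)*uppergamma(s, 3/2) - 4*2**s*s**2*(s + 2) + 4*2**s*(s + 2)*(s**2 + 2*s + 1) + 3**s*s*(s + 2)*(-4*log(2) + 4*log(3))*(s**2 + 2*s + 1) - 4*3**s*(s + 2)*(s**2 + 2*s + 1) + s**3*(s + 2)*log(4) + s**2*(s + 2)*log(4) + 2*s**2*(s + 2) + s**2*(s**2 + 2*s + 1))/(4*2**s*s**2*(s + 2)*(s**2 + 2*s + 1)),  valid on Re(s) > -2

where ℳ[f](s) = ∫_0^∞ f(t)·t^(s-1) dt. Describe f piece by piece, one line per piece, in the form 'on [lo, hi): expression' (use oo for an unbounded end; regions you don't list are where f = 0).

split f at 1/2, 1, 3/2: ℳ[f](s) collects 4 kernel integrals
segment 0 to 1/2 holds t**2; add its integral
∫ over [1/2, 1) of t*log(t)·t^(s-1) joins the sum
piece [1, 3/2): integrate log(t) against the kernel
[3/2, ∞) adds the kernel integral of exp(-t)

on [0, 1/2): t**2
on [1/2, 1): t*log(t)
on [1, 3/2): log(t)
on [3/2, oo): exp(-t)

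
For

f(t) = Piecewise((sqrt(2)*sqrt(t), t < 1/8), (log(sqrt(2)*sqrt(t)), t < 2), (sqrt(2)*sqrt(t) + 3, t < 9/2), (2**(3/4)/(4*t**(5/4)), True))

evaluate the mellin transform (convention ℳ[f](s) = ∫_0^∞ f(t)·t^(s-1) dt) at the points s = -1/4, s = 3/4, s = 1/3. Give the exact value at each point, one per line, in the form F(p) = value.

F(-1/4) = 2**(3/4)*(-486*log(2) + sqrt(2) + 648)/81
F(3/4) = 2**(3/4)*(-1139 + 30*sqrt(2) + 270*log(2) + 864*sqrt(6))/180
F(1/3) = -159*2**(1/3)/10 + 2*2**(2/3)*3**(1/6)/33 + 3*log(2)/2 + 51/20 + 3*2**(1/3)*log(2) + 63*6**(2/3)/10

peel off the common scale on t: sqrt(t) on [0, 1/4); log(sqrt(t)) on [1/4, 4); sqrt(t) + 3 on [4, 9); …
reversing the power substitution: t on [0, 1/2); log(t) on [1/2, 2); t + 3 on [2, 3); …
breakpoints 1/8, 2, 9/2: one integral from each of the 4 segments
the [0, 1/8) slice contributes ∫ sqrt(2)*sqrt(t)·t^(s-1) dt
∫ log(sqrt(2)*sqrt(t))·t^(s-1) over [1/8, 2)
over [2, 9/2), the kernel integral of (sqrt(2)*sqrt(t) + 3) enters the sum
∫ over [9/2, ∞) of 2**(3/4)/(4*t**(5/4))·t^(s-1) joins the sum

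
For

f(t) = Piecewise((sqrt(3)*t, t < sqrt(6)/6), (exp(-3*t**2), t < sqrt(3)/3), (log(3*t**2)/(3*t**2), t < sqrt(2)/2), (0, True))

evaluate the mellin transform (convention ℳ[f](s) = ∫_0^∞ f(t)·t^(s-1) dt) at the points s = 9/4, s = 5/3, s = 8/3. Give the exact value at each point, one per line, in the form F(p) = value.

strip the power substitution: sqrt(3)*sqrt(t) on [0, 1/6); exp(-3*t) on [1/6, 1/3); log(3*t)/(3*t) on [1/3, 1/2)
remove the common scale on t first: sqrt(t) on [0, 1/2); exp(-t) on [1/2, 1); log(t)/t on [1, 3/2)
integrate the 3 segments split at sqrt(6)/6, sqrt(3)/3, then add the results
∫ sqrt(3)*t·t^(s-1) over [0, sqrt(6)/6)
the [sqrt(6)/6, sqrt(3)/3) slice contributes ∫ exp(-3*t**2)·t^(s-1) dt
∫ log(3*t**2)/(3*t**2)·t^(s-1) over [sqrt(3)/3, sqrt(2)/2)

F(9/4) = 6**(7/8)*(-832*3**(1/8) - 13*2**(1/8)*uppergamma(9/8, 1) + 2*sqrt(2) + 13*2**(1/8)*uppergamma(9/8, 1/2) + log(3**(104*3**(1/8))/2**(104*3**(1/8))) + 832*2**(1/8))/468
F(5/3) = -6*2**(1/6) + log(2**(2**(1/6))/3**(2**(1/6))) - 3**(1/6)*uppergamma(5/6, 1)/6 + 2**(2/3)*3**(1/6)/32 + 3**(1/6)*uppergamma(5/6, 1/2)/6 + 6*3**(1/6)
F(8/3) = 6**(2/3)*(-198*3**(1/3) - 22*2**(1/3)*uppergamma(4/3, 1) + 3*sqrt(2) + 22*2**(1/3)*uppergamma(4/3, 1/2) + log(3**(66*3**(1/3))/2**(66*3**(1/3))) + 198*2**(1/3))/792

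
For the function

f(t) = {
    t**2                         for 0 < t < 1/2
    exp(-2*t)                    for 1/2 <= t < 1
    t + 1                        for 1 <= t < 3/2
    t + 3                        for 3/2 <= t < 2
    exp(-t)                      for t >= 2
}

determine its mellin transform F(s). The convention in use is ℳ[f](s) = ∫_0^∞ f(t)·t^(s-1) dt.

treat the 5 regions marked off by 1/2, 1, 3/2, 2 separately and sum
segment 0 to 1/2 holds t**2; add its integral
∫ exp(-2*t)·t^(s-1) over [1/2, 1)
the [1, 3/2) slice contributes ∫ (t + 1)·t^(s-1) dt
between 3/2 and 2 the integrand is (t + 3)·t^(s-1)
between 2 and ∞ the integrand is exp(-t)·t^(s-1)

(20*2**(2*s)*s*(s + 2) + 12*2**(2*s)*(s + 2) + 4*2**s*s*(s + 1)*(s + 2)*uppergamma(s, 2) - 8*2**s*s*(s + 2) - 4*2**s*(s + 2) - 8*3**s*s*(s + 2) - 8*3**s*(s + 2) + 4*s*(s + 1)*(s + 2)*uppergamma(s, 1) - 4*s*(s + 1)*(s + 2)*uppergamma(s, 2) + s*(s + 1))/(4*2**s*s*(s + 1)*(s + 2))
  Re(s) > -2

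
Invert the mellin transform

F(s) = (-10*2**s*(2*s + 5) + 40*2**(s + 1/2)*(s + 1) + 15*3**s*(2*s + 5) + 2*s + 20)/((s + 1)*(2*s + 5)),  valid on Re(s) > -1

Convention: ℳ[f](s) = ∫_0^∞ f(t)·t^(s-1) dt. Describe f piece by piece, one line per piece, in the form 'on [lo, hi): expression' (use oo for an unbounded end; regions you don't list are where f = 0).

split f at 1, 2: ℳ[f](s) collects 3 kernel integrals
∫ 6*t·t^(s-1) over [0, 1)
∫ over [1, 2) of 5*t**(5/2)·t^(s-1) joins the sum
on [2, 3): add ∫ 5*t·t^(s-1) dt

on [0, 1): 6*t
on [1, 2): 5*t**(5/2)
on [2, 3): 5*t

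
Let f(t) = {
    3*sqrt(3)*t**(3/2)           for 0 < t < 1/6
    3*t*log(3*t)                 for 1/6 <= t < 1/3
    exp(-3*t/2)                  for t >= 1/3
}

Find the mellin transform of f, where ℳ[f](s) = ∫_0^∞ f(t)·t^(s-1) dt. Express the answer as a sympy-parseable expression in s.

(2*2**(2*s)*(2*s + 3)*(s**2 + 2*s + 1)*uppergamma(s, 1/2) - 2*2**s*(2*s + 3) + s*(2*s + 3)*log(2) + 2*s + (2*s + 3)*log(2) + sqrt(2)*(s**2 + 2*s + 1) + 3)/(2*6**s*(2*s + 3)*(s**2 + 2*s + 1))
  Re(s) > -3/2

peel off the common scale on t: t**(3/2) on [0, 1/2); t*log(t) on [1/2, 1); exp(-t/2) on [1, ∞)
decompose at 1/6, 1/3; ℳ[f](s) sums the 3 pieces' integrals
∫ over [0, 1/6) of 3*sqrt(3)*t**(3/2)·t^(s-1) joins the sum
segment [1/6, 1/3) carries 3*t*log(3*t); integrate it
∫ exp(-3*t/2)·t^(s-1) over [1/3, ∞)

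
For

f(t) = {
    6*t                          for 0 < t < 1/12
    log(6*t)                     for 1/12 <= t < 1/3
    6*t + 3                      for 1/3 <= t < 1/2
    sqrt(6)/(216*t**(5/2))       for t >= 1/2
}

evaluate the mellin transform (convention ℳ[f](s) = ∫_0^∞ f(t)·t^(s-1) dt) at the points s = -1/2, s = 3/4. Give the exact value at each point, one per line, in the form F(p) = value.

back out the common scale on t: 2*t on [0, 1/4); log(2*t) on [1/4, 1); 2*t + 3 on [1, 3/2); …
remove the common scale on t first: t on [0, 1/2); log(t) on [1/2, 2); t + 3 on [2, 3); …
linearity at 1/12, 1/3, 1/2 turns ℳ[f](s) into 4 summed integrals
between 0 and 1/12 the integrand is 6*t·t^(s-1)
the [1/12, 1/3) slice contributes ∫ log(6*t)·t^(s-1) dt
on [1/3, 1/2) integrate f = (6*t + 3) against the kernel
over [1/2, ∞), the kernel integral of sqrt(6)/(216*t**(5/2)) enters the sum

F(-1/2) = sqrt(3)*(-486*log(2) + sqrt(2) + 648)/81
F(3/4) = sqrt(2)*3**(1/4)*(-436*sqrt(2) + 2*2**(3/4)*3**(1/4) + 65 + log(2**(42 + 84*sqrt(2))) + 180*6**(3/4))/378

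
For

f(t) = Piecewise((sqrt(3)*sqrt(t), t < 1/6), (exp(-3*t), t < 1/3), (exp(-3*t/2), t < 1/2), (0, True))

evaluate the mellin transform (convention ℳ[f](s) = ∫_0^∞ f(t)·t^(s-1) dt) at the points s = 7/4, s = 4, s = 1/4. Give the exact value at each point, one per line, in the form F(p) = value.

reversing the common scale on t: sqrt(t) on [0, 1/2); exp(-t) on [1/2, 1); exp(-t/2) on [1, 3/2)
along the cuts 1/6, 1/3, ℳ[f](s) splits into 3 integrals
segment 0 to 1/6 holds sqrt(3)*sqrt(t); add its integral
between 1/6 and 1/3 the integrand is exp(-3*t)·t^(s-1)
segment 1/3 to 1/2 holds exp(-3*t/2); add its integral

F(7/4) = 3**(1/4)*(-36*2**(3/4)*uppergamma(7/4, 3/4) - 18*uppergamma(7/4, 1) + 2**(3/4) + 18*uppergamma(7/4, 1/2) + 36*2**(3/4)*uppergamma(7/4, 1/2))/162
F(4) = -269*exp(-3/4)/108 - 16*exp(-1)/81 + sqrt(2)/11664 + 1343*exp(-1/2)/648
F(1/4) = 3**(3/4)*(-3*2**(1/4)*uppergamma(1/4, 3/4) - 3*uppergamma(1/4, 1) + 3*uppergamma(1/4, 1/2) + 3*2**(1/4)*uppergamma(1/4, 1/2) + 2*2**(1/4))/9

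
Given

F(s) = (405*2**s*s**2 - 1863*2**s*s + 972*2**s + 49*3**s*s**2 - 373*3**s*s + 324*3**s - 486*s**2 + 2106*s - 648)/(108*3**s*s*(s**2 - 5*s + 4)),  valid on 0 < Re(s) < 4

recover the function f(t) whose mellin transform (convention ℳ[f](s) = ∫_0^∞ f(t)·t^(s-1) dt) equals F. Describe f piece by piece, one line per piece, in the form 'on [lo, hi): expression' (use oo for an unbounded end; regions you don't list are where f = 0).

the shared t-power comes off first: 3*t/2 on [0, 1/3); 3*t + 1 on [1/3, 2/3); 3*t/4 on [2/3, 1); …
undo the common scale on t: t on [0, 1/2); 2*t + 1 on [1/2, 1); t/2 on [1, 3/2); …
slice at 1/3, 2/3, 1, transform all 4 pieces, and sum them
on [0, 1/3): add ∫ 3/2·t^(s-1) dt
∫ (3*t + 1)/t·t^(s-1) over [1/3, 2/3)
on [2/3, 1) integrate f = 3/4 against the kernel
on [1, ∞) integrate f = 8/(27*t**4) against the kernel

on [0, 1/3): 3/2
on [1/3, 2/3): (3*t + 1)/t
on [2/3, 1): 3/4
on [1, oo): 8/(27*t**4)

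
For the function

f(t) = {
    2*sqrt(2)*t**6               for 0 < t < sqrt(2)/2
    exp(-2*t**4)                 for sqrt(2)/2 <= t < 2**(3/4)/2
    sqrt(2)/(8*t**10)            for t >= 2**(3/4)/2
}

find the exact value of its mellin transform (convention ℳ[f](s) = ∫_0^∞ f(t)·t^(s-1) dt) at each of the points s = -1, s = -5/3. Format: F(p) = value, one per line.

F(-1) = -2**(1/4)*uppergamma(-1/4, 1)/4 + 1/10 + 2**(1/4)/11 + 2**(1/4)*uppergamma(-1/4, 1/2)/4
F(-5/3) = -2**(5/12)*uppergamma(-5/12, 1)/4 + 3*2**(5/12)/35 + 3*2**(1/3)/26 + 2**(5/12)*uppergamma(-5/12, 1/2)/4

peel off the power substitution: 2*sqrt(2)*t**3 on [0, 1/2); exp(-2*t**2) on [1/2, sqrt(2)/2); sqrt(2)/(8*t**5) on [sqrt(2)/2, ∞)
remove the power substitution first: 2*sqrt(2)*t**(3/2) on [0, 1/4); exp(-2*t) on [1/4, 1/2); sqrt(2)/(8*t**(5/2)) on [1/2, ∞)
back out the common scale on t: t**(3/2) on [0, 1/2); exp(-t) on [1/2, 1); t**(-5/2) on [1, ∞)
linearity at sqrt(2)/2, 2**(3/4)/2 turns ℳ[f](s) into 3 summed integrals
between 0 and sqrt(2)/2 the integrand is 2*sqrt(2)*t**6·t^(s-1)
on [sqrt(2)/2, 2**(3/4)/2): add ∫ exp(-2*t**4)·t^(s-1) dt
∫ sqrt(2)/(8*t**10)·t^(s-1) over [2**(3/4)/2, ∞)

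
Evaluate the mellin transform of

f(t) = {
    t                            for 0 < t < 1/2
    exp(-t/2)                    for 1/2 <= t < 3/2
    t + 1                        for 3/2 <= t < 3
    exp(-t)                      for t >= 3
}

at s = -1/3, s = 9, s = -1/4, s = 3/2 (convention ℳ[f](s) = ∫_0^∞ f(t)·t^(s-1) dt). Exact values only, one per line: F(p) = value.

slice at 1/2, 3/2, 3, transform all 4 pieces, and sum them
the [0, 1/2) slice contributes ∫ t·t^(s-1) dt
for t in [1/2, 3/2): the term is ∫ exp(-t/2)·t^(s-1)
∫ (t + 1)·t^(s-1) over [3/2, 3)
∫ over [3, ∞) of exp(-t)·t^(s-1) joins the sum

F(-1/3) = 2**(1/3)*(-2*2**(1/3)*uppergamma(-1/3, 3/4) + 2*2**(2/3)*uppergamma(-1/3, 3) + 3**(2/3) + 3 + 2*2**(1/3)*uppergamma(-1/3, 1/4) + 6**(2/3))/4
F(9) = -5593984641*exp(-3/4)/128 + 20689567/2560 + 806769*exp(-3) + 3392923553*exp(-1/4)/128
F(-1/4) = 2**(1/4)*(-3*sqrt(2)*uppergamma(-1/4, 3/4) + 3*2**(3/4)*uppergamma(-1/4, 3) + 4 + 3*sqrt(2)*uppergamma(-1/4, 1/4) + 4*3**(3/4))/6
F(3/2) = -19*sqrt(6)/20 - sqrt(6)*exp(-3/4) - sqrt(2)*sqrt(pi)*erfc(sqrt(3)/2) + sqrt(pi)*erfc(sqrt(3))/2 + sqrt(2)/20 + sqrt(3)*exp(-3) + sqrt(2)*exp(-1/4) + sqrt(2)*sqrt(pi)*erfc(1/2) + 28*sqrt(3)/5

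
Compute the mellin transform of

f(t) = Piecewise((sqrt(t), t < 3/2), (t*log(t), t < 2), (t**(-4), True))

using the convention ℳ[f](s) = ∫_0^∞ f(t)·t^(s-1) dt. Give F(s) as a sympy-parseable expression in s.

(-32*2**(2*s)*(s - 4)*(2*s + 1) + 3**s*s*(s - 4)*(2*s + 1)*(-24*log(3) + 24*log(2)) + 3**s*(s - 4)*(2*s + 1)*(-24*log(3) + 24*log(2)) + 24*3**s*(s - 4)*(2*s + 1) + 16*3**s*sqrt(6)*(s - 4)*(s**2 + 2*s + 1) + 32*4**s*s*(s - 4)*(2*s + 1)*log(2) + 32*4**s*(s - 4)*(2*s + 1)*log(2) - 4**s*(2*s + 1)*(s**2 + 2*s + 1))/(16*2**s*(s - 4)*(2*s + 1)*(s**2 + 2*s + 1))
  -1/2 < Re(s) < 4

integrate the 3 segments split at 3/2, 2, then add the results
on [0, 3/2) integrate f = sqrt(t) against the kernel
∫ t*log(t)·t^(s-1) over [3/2, 2)
piece [2, ∞): integrate t**(-4) against the kernel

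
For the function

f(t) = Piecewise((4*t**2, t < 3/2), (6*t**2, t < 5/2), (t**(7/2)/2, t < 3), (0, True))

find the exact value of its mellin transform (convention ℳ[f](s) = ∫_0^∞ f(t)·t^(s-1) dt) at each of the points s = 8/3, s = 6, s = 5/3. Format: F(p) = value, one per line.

breakpoints 3/2, 5/2: one integral from each of the 3 segments
between 0 and 3/2 the integrand is 4*t**2·t^(s-1)
the [3/2, 5/2) slice contributes ∫ 6*t**2·t^(s-1) dt
segment [5/2, 3) carries t**(7/2)/2; integrate it

F(8/3) = -46875*2**(5/6)*5**(1/6)/4736 - 243*2**(1/3)*3**(2/3)/224 + 2187*3**(1/6)/37 + 5625*2**(1/3)*5**(2/3)/224
F(6) = -1953125*sqrt(10)/19456 + 582657/512 + 19683*sqrt(3)/19
F(5/3) = -9375*2**(5/6)*5**(1/6)/1984 - 81*2**(1/3)*3**(2/3)/88 + 729*3**(1/6)/31 + 1125*2**(1/3)*5**(2/3)/88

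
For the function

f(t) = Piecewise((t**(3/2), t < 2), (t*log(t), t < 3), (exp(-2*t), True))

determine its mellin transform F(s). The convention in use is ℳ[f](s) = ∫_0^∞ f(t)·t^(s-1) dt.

f breaks at 2, 3 into 3 integrals to sum
for t in [0, 2): the term is ∫ t**(3/2)·t^(s-1)
∫ over [2, 3) of t*log(t)·t^(s-1) joins the sum
piece [3, ∞): integrate exp(-2*t) against the kernel

(-12**s*s*(2*s + 3)*log(4) - 12**s*(2*s + 3)*log(4) + 12**s*(4*s + 6) + 12**s*sqrt(2)*(4*s**2 + 8*s + 4) + 3*18**s*s*(2*s + 3)*log(3) + 18**s*(-6*s - 9) + 3*18**s*(2*s + 3)*log(3) + 3**s*(2*s + 3)*(s**2 + 2*s + 1)*uppergamma(s, 6))/(6**s*(2*s + 3)*(s**2 + 2*s + 1))
  Re(s) > -3/2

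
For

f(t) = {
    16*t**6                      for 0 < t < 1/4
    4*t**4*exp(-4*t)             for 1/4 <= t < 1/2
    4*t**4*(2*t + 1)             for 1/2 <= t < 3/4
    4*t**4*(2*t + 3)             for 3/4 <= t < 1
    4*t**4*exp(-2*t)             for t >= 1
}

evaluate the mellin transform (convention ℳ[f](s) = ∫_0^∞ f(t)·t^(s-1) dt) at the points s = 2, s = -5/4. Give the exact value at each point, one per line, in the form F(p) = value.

strip the shared t-power: 16*t**4 on [0, 1/4); 4*t**2*exp(-4*t) on [1/4, 1/2); 4*t**2*(2*t + 1) on [1/2, 3/4); …
reversing the common scale on t: t**4 on [0, 1/2); t**2*exp(-2*t) on [1/2, 1); t**2*(t + 1) on [1, 3/2); …
remove the shared t-power first: t**2 on [0, 1/2); exp(-2*t) on [1/2, 1); t + 1 on [1, 3/2); …
treat the 5 regions marked off by 1/4, 1/2, 3/4, 1 separately and sum
the [0, 1/4) slice contributes ∫ 16*t**6·t^(s-1) dt
between 1/4 and 1/2 the integrand is 4*t**4*exp(-4*t)·t^(s-1)
for t in [1/2, 3/4): the term is ∫ 4*t**4*(2*t + 1)·t^(s-1)
piece [3/4, 1): integrate 4*t**4*(2*t + 3) against the kernel
∫ over [1, ∞) of 4*t**4*exp(-2*t)·t^(s-1) joins the sum

F(2) = (219072*E + 1986101*exp(2) + 36916992)*exp(-2)/688128
F(-5/4) = sqrt(2)*(-20520*3**(3/4) - 7904*2**(3/4) - 3135*uppergamma(11/4, 2) + 165 + 3135*uppergamma(11/4, 1) + 12540*2**(3/4)*uppergamma(11/4, 2) + 162944*sqrt(2))/50160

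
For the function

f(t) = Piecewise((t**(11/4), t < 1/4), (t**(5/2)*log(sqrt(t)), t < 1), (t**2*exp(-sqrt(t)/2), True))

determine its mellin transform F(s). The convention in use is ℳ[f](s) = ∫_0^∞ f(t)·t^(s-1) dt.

invert the shared t-power to get t**(3/4) on [0, 1/4); sqrt(t)*log(sqrt(t)) on [1/4, 1); exp(-sqrt(t)/2) on [1, ∞)
invert the power substitution to get t**(3/2) on [0, 1/2); t*log(t) on [1/2, 1); exp(-t/2) on [1, ∞)
f breaks at 1/4, 1 into 3 integrals to sum
between 0 and 1/4 the integrand is t**(11/4)·t^(s-1)
for t in [1/4, 1): the term is ∫ t**(5/2)*log(sqrt(t))·t^(s-1)
[1, ∞) adds the kernel integral of t**2*exp(-sqrt(t)/2)

(512*2**(4*s)*(4*s + 11)*(4*s + 4*(s + 2)**2 + 9)*uppergamma(2*s + 4, 1/2) - 32*2**(2*s)*(4*s + 11) + 4*s + (s + 2)*(4*s + 11)*log(4) + (4*s + 11)*log(2) + sqrt(2)*(4*s + 4*(s + 2)**2 + 9) + 11)/(16*2**(2*s)*(4*s + 11)*(4*s + 4*(s + 2)**2 + 9))
  Re(s) > -11/4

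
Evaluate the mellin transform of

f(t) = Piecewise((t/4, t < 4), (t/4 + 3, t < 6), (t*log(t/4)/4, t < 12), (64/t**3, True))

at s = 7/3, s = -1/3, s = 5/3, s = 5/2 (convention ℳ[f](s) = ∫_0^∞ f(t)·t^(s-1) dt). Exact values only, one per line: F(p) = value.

undo the power substitution: t**2/4 on [0, 2); t**2/4 + 3 on [2, sqrt(6)); t**2*log(t**2/4)/4 on [sqrt(6), 2*sqrt(3)); …
invert the common scale on t to get t**2 on [0, 1); t**2 + 3 on [1, sqrt(6)/2); t**2*log(t**2) on [sqrt(6)/2, sqrt(3)); …
back out the power substitution: t on [0, 1); t + 3 on [1, 3/2); t*log(t) on [3/2, 3); …
breakpoints 4, 6, 12: one integral from each of the 4 segments
segment [0, 4) carries t/4; integrate it
between 4 and 6 the integrand is (t/4 + 3)·t^(s-1)
piece [6, 12): integrate t*log(t/4)/4 against the kernel
the [12, ∞) slice contributes ∫ 64/t**3·t^(s-1) dt

F(7/3) = -772*12**(1/3)/25 - 144*2**(2/3)/7 - 81*6**(1/3)*log(3)/5 + 81*6**(1/3)*log(2)/5 + 23571*6**(1/3)/350 + 648*12**(1/3)*log(3)/5
F(-1/3) = -1213*18**(1/3)/1080 - 9*6**(2/3)/16 - 3*6**(2/3)*log(3)/8 + 3*6**(2/3)*log(2)/8 + 3*18**(1/3)*log(3)/4 + 9*2**(1/3)/2
F(5/3) = -227*18**(1/3)/24 - 72*2**(1/3)/5 + 4941*6**(2/3)/320 + log(2**(27*6**(2/3)/8)*3**(-27*6**(2/3)/8 + 27*18**(1/3)))
F(5/2) = -7232*sqrt(3)/147 - 108*sqrt(6)*log(3)/7 - 192/5 + 108*sqrt(6)*log(2)/7 + 15444*sqrt(6)/245 + 1728*sqrt(3)*log(3)/7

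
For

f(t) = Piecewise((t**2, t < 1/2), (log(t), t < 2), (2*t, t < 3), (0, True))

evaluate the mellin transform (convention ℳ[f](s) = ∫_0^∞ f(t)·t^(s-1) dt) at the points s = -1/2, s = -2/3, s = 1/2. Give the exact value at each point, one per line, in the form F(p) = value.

F(-1/2) = sqrt(2)*(-18*log(2) - 11 + 12*sqrt(6))/6
F(-2/3) = 3*2**(2/3)*(-19*2**(2/3) - log(2**(2*2**(2/3) + 8)) + 13 + 16*6**(1/3))/16
F(1/2) = sqrt(2)*(-277 + 180*log(2) + 120*sqrt(6))/60

linearity at 1/2, 2 turns ℳ[f](s) into 3 summed integrals
between 0 and 1/2 the integrand is t**2·t^(s-1)
between 1/2 and 2 the integrand is log(t)·t^(s-1)
piece [2, 3): integrate 2*t against the kernel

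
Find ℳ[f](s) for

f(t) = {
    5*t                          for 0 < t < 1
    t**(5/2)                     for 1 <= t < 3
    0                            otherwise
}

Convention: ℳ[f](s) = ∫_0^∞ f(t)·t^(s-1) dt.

split f at 1: ℳ[f](s) collects 2 kernel integrals
over [0, 1), the kernel integral of 5*t enters the sum
[1, 3) adds the kernel integral of t**(5/2)

(2*3**(s + 5/2)*(s + 1) + 8*s + 23)/((s + 1)*(2*s + 5))
  Re(s) > -1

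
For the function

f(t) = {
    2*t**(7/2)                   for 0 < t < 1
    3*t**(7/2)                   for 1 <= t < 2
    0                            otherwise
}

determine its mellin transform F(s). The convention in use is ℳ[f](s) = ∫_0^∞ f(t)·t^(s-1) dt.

cuts at 1: linearity sums the 2 kernel integrals
for t in [0, 1): the term is ∫ 2*t**(7/2)·t^(s-1)
for t in [1, 2): the term is ∫ 3*t**(7/2)·t^(s-1)

2*(3*2**(s + 7/2) - 1)/(2*s + 7)
  Re(s) > -7/2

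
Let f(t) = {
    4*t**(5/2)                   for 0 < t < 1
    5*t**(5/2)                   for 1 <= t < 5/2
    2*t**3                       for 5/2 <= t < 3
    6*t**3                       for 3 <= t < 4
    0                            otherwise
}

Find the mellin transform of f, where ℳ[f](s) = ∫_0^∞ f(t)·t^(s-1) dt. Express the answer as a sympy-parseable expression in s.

f breaks at 1, 5/2, 3 into 4 integrals to sum
∫ over [0, 1) of 4*t**(5/2)·t^(s-1) joins the sum
for t in [1, 5/2): the term is ∫ 5*t**(5/2)·t^(s-1)
piece [5/2, 3): integrate 2*t**3 against the kernel
∫ 6*t**3·t^(s-1) over [3, 4)

2*(-2*3**(s + 3)*(2*s + 5) + 3*4**(s + 3)*(2*s + 5) + 5*(5/2)**(s + 5/2)*(s + 3) - (5/2)**(s + 3)*(2*s + 5) - s - 3)/((s + 3)*(2*s + 5))
  Re(s) > -5/2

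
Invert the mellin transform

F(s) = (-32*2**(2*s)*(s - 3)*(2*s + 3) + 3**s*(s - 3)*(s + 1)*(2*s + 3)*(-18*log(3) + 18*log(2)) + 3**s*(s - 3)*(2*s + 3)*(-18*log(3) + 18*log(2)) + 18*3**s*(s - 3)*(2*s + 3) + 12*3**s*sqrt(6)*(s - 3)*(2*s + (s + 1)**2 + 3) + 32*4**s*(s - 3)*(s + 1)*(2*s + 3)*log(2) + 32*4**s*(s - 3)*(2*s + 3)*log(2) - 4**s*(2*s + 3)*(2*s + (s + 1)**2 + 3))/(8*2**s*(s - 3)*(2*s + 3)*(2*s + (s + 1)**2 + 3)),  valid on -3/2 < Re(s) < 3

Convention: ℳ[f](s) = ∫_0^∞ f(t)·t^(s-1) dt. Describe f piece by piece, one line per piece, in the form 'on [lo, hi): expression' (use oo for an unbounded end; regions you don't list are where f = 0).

invert the shared t-power to get 1/sqrt(t) on [0, 3/2); log(t) on [3/2, 2); t**(-5) on [2, ∞)
strip the shared t-power: sqrt(t) on [0, 3/2); t*log(t) on [3/2, 2); t**(-4) on [2, ∞)
treat the 3 regions marked off by 3/2, 2 separately and sum
∫ over [0, 3/2) of t**(3/2)·t^(s-1) joins the sum
∫ over [3/2, 2) of t**2*log(t)·t^(s-1) joins the sum
for t in [2, ∞): the term is ∫ t**(-3)·t^(s-1)

on [0, 3/2): t**(3/2)
on [3/2, 2): t**2*log(t)
on [2, oo): t**(-3)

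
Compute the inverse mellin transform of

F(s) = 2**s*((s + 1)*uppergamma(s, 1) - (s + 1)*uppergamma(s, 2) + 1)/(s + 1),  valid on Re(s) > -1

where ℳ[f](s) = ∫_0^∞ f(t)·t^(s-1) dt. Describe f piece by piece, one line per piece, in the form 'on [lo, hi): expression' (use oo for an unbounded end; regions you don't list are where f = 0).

on [0, 2): t/2
on [2, 4): exp(-t/2)

undo the common scale on t: t on [0, 1); exp(-t) on [1, 2)
along the cuts 2, ℳ[f](s) splits into 2 integrals
∫ t/2·t^(s-1) over [0, 2)
segment 2 to 4 holds exp(-t/2); add its integral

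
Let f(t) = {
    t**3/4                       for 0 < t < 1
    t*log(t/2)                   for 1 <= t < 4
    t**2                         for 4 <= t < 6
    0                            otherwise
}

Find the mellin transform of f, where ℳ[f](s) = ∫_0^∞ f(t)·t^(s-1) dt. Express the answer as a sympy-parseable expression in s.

(-64*2**(2*s)*(s + 1)**2*(s + 3) + 16*2**(2*s)*(s + 1)*(s + 2)*(s + 3)*log(2) - 16*2**(2*s)*(s + 2)*(s + 3) + 144*6**s*(s + 1)**2*(s + 3) + (s + 1)**2*(s + 2) + 4*(s + 1)*(s + 2)*(s + 3)*log(2) + 4*(s + 2)*(s + 3))/(4*(s + 1)**2*(s + 2)*(s + 3))
  Re(s) > -3

the shared t-power comes off first: t**2/4 on [0, 1); log(t/2) on [1, 4); t on [4, 6)
remove the common scale on t first: t**2 on [0, 1/2); log(t) on [1/2, 2); 2*t on [2, 3)
f breaks at 1, 4 into 3 integrals to sum
∫ over [0, 1) of t**3/4·t^(s-1) joins the sum
∫ t*log(t/2)·t^(s-1) over [1, 4)
piece [4, 6): integrate t**2 against the kernel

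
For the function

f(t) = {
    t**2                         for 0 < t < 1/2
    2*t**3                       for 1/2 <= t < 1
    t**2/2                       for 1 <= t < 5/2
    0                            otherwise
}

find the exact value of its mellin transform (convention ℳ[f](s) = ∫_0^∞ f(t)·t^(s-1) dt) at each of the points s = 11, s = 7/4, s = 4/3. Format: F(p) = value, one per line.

F(11) = 2136269381/372736
F(7/4) = 2**(1/4)/285 + 82/285 + 25*2**(1/4)*5**(3/4)/24
F(4/3) = 9*2**(2/3)/2080 + 81/260 + 75*2**(2/3)*5**(1/3)/64

decompose at 1/2, 1; ℳ[f](s) sums the 3 pieces' integrals
on [0, 1/2) integrate f = t**2 against the kernel
piece [1/2, 1): integrate 2*t**3 against the kernel
between 1 and 5/2 the integrand is t**2/2·t^(s-1)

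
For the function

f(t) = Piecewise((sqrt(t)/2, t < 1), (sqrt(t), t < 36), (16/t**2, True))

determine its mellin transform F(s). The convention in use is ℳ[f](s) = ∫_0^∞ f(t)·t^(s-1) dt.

the power substitution comes off first: t/2 on [0, 1); t on [1, 6); 16/t**4 on [6, ∞)
back out the common scale on t: t on [0, 1/2); 2*t on [1/2, 3); t**(-4) on [3, ∞)
cuts at 1, 36: linearity sums the 3 kernel integrals
segment [0, 1) carries sqrt(t)/2; integrate it
segment 1 to 36 holds sqrt(t); add its integral
the [36, ∞) slice contributes ∫ 16/t**2·t^(s-1) dt

(-36**s*(2*s + 1) + 972*6**(2*s)*(s - 2) - 81*s + 162)/(81*(s - 2)*(2*s + 1))
  -1/2 < Re(s) < 2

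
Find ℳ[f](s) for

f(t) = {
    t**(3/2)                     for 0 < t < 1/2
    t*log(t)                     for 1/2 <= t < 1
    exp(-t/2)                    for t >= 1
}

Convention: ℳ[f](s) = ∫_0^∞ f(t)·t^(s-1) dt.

decompose at 1/2, 1; ℳ[f](s) sums the 3 pieces' integrals
∫ over [0, 1/2) of t**(3/2)·t^(s-1) joins the sum
segment [1/2, 1) carries t*log(t); integrate it
∫ over [1, ∞) of exp(-t/2)·t^(s-1) joins the sum

(2*2**(2*s)*(2*s + 3)*(s**2 + 2*s + 1)*uppergamma(s, 1/2) - 2*2**s*(2*s + 3) + s*(2*s + 3)*log(2) + 2*s + (2*s + 3)*log(2) + sqrt(2)*(s**2 + 2*s + 1) + 3)/(2*2**s*(2*s + 3)*(s**2 + 2*s + 1))
  Re(s) > -3/2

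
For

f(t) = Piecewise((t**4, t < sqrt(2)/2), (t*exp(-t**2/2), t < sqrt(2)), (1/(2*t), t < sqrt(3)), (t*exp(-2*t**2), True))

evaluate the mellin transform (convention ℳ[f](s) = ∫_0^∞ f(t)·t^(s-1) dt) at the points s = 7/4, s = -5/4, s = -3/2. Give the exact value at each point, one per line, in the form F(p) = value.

F(7/4) = -2*2**(3/8)/3 - 2**(3/8)*uppergamma(11/8, 1) + 2**(5/8)*uppergamma(11/8, 6)/8 + 2**(1/8)/46 + 2*3**(3/8)/3 + 2**(3/8)*uppergamma(11/8, 1/4)
F(-5/4) = -2**(7/8)*uppergamma(-1/8, 1)/4 - 2*3**(7/8)/81 + 2**(1/8)*uppergamma(-1/8, 6)/2 + 2**(7/8)/18 + 2**(5/8)/11 + 2**(7/8)*uppergamma(-1/8, 1/4)/4
F(-3/2) = -2**(3/4)*uppergamma(-1/4, 1)/4 - 3**(3/4)/45 + 2**(1/4)*uppergamma(-1/4, 6)/2 + 3*2**(3/4)/20 + 2**(3/4)*uppergamma(-1/4, 1/4)/4

the shared t-power comes off first: t**3 on [0, sqrt(2)/2); exp(-t**2/2) on [sqrt(2)/2, sqrt(2)); 1/(2*t**2) on [sqrt(2), sqrt(3)); …
invert the power substitution to get t**(3/2) on [0, 1/2); exp(-t/2) on [1/2, 2); 1/(2*t) on [2, 3); …
decompose at sqrt(2)/2, sqrt(2), sqrt(3); ℳ[f](s) sums the 4 pieces' integrals
over [0, sqrt(2)/2), the kernel integral of t**4 enters the sum
segment sqrt(2)/2 to sqrt(2) holds t*exp(-t**2/2); add its integral
for t in [sqrt(2), sqrt(3)): the term is ∫ 1/(2*t)·t^(s-1)
over [sqrt(3), ∞), the kernel integral of t*exp(-2*t**2) enters the sum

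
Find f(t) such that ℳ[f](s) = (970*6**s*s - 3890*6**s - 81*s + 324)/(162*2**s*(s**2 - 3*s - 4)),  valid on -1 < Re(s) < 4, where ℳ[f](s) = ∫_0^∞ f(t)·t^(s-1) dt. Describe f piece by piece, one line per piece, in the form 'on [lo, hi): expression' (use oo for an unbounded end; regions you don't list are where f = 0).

on [0, 1/2): t
on [1/2, 3): 2*t
on [3, oo): t**(-4)

along the cuts 1/2, 3, ℳ[f](s) splits into 3 integrals
between 0 and 1/2 the integrand is t·t^(s-1)
piece [1/2, 3): integrate 2*t against the kernel
for t in [3, ∞): the term is ∫ t**(-4)·t^(s-1)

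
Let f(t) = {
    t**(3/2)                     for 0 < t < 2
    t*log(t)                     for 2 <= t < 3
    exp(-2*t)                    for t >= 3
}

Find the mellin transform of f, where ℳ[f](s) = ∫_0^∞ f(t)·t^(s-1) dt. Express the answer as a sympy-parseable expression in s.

(-12**s*s*(2*s + 3)*log(4) - 12**s*(2*s + 3)*log(4) + 12**s*(4*s + 6) + 12**s*sqrt(2)*(4*s**2 + 8*s + 4) + 3*18**s*s*(2*s + 3)*log(3) + 18**s*(-6*s - 9) + 3*18**s*(2*s + 3)*log(3) + 3**s*(2*s + 3)*(s**2 + 2*s + 1)*uppergamma(s, 6))/(6**s*(2*s + 3)*(s**2 + 2*s + 1))
  Re(s) > -3/2

cuts at 2, 3: linearity sums the 3 kernel integrals
for t in [0, 2): the term is ∫ t**(3/2)·t^(s-1)
segment [2, 3) carries t*log(t); integrate it
the [3, ∞) slice contributes ∫ exp(-2*t)·t^(s-1) dt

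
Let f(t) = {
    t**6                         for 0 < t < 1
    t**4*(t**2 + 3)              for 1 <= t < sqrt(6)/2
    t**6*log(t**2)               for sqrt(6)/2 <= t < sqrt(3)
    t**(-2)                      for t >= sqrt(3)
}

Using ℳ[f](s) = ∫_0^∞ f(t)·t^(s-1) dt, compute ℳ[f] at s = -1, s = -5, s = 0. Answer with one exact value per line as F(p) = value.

F(-1) = -461*sqrt(3)/675 - 1 + 213*sqrt(6)/200 + log(2**(9*sqrt(6)/40)*3**(-9*sqrt(6)/40 + 9*sqrt(3)/5))
F(-5) = -1133*sqrt(3)/567 + sqrt(6)/2 + log(2**(sqrt(6)/2)*3**(-sqrt(6)/2 + sqrt(3))) + 3
F(0) = 17/48 + log(27*1944**(3/16))

peel off the power substitution: t**3 on [0, 1); t**2*(t + 3) on [1, 3/2); t**3*log(t) on [3/2, 3); …
back out the shared t-power: t on [0, 1); t + 3 on [1, 3/2); t*log(t) on [3/2, 3); …
treat the 4 regions marked off by 1, sqrt(6)/2, sqrt(3) separately and sum
the [0, 1) slice contributes ∫ t**6·t^(s-1) dt
piece [1, sqrt(6)/2): integrate t**4*(t**2 + 3) against the kernel
between sqrt(6)/2 and sqrt(3) the integrand is t**6*log(t**2)·t^(s-1)
the [sqrt(3), ∞) slice contributes ∫ t**(-2)·t^(s-1) dt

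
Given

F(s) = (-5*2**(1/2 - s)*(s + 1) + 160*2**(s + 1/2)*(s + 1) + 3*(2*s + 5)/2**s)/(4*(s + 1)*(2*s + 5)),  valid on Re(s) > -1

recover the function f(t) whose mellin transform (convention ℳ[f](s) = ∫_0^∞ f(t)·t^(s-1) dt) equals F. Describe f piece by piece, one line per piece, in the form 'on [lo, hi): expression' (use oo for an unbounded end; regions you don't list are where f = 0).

on [0, 1/2): 3*t/2
on [1/2, 2): 5*t**(5/2)

linearity at 1/2 turns ℳ[f](s) into 2 summed integrals
segment [0, 1/2) carries 3*t/2; integrate it
on [1/2, 2): add ∫ 5*t**(5/2)·t^(s-1) dt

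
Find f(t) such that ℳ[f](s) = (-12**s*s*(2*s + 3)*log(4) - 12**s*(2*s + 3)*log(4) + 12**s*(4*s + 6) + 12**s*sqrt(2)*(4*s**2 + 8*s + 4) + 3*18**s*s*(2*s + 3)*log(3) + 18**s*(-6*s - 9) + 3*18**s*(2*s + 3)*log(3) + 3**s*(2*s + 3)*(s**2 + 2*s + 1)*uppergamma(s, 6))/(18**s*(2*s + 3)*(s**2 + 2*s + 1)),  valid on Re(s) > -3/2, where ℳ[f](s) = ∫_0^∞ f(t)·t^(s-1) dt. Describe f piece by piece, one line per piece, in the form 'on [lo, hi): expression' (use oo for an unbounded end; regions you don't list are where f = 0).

strip the common scale on t: t**(3/2) on [0, 2); t*log(t) on [2, 3); exp(-2*t) on [3, ∞)
split f at 2/3, 1: ℳ[f](s) collects 3 kernel integrals
segment [0, 2/3) carries 3*sqrt(3)*t**(3/2); integrate it
over [2/3, 1), the kernel integral of 3*t*log(3*t) enters the sum
for t in [1, ∞): the term is ∫ exp(-6*t)·t^(s-1)

on [0, 2/3): 3*sqrt(3)*t**(3/2)
on [2/3, 1): 3*t*log(3*t)
on [1, oo): exp(-6*t)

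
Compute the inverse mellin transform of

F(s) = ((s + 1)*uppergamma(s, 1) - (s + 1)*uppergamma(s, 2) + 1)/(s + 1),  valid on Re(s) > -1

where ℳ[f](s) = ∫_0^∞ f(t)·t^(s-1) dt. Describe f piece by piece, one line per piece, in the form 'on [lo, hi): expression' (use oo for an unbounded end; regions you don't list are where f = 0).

on [0, 1): t
on [1, 2): exp(-t)

summing 2 kernel integrals split by 1 yields ℳ[f](s)
on [0, 1) integrate f = t against the kernel
between 1 and 2 the integrand is exp(-t)·t^(s-1)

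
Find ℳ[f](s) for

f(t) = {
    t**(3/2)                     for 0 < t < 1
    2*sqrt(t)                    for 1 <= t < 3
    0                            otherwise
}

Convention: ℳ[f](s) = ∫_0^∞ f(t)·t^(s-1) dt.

(4*sqrt(3)*3**s*(2*s + 3) - 4*s - 10)/((2*s + 1)*(2*s + 3))
  Re(s) > -3/2

integrate the 2 segments split at 1, then add the results
on [0, 1) integrate f = t**(3/2) against the kernel
segment 1 to 3 holds 2*sqrt(t); add its integral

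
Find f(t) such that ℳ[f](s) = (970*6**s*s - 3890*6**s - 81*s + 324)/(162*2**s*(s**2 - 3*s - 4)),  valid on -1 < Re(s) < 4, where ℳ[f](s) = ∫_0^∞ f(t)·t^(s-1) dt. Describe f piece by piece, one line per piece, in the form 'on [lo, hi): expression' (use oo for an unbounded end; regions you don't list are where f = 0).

along the cuts 1/2, 3, ℳ[f](s) splits into 3 integrals
over [0, 1/2), the kernel integral of t enters the sum
∫ 2*t·t^(s-1) over [1/2, 3)
for t in [3, ∞): the term is ∫ t**(-4)·t^(s-1)

on [0, 1/2): t
on [1/2, 3): 2*t
on [3, oo): t**(-4)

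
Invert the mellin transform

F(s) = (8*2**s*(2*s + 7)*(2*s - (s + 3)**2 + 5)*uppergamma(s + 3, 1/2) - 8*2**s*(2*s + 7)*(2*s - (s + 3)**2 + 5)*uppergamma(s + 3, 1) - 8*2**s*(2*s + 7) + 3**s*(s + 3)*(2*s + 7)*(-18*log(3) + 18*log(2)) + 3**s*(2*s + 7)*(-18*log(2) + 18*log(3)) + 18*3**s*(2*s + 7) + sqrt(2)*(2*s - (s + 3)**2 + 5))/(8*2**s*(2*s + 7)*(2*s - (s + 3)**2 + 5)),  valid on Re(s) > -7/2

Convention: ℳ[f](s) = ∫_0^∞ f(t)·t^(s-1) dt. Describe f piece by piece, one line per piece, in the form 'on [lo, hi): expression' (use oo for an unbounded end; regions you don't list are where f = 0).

invert the shared t-power to get t**(5/2) on [0, 1/2); t**2*exp(-t) on [1/2, 1); t*log(t) on [1, 3/2)
undo the shared t-power: sqrt(t) on [0, 1/2); exp(-t) on [1/2, 1); log(t)/t on [1, 3/2)
the 3 pieces separated at 1/2, 1 each add one integral
on [0, 1/2): add ∫ t**(7/2)·t^(s-1) dt
∫ t**3*exp(-t)·t^(s-1) over [1/2, 1)
on [1, 3/2): add ∫ t**2*log(t)·t^(s-1) dt

on [0, 1/2): t**(7/2)
on [1/2, 1): t**3*exp(-t)
on [1, 3/2): t**2*log(t)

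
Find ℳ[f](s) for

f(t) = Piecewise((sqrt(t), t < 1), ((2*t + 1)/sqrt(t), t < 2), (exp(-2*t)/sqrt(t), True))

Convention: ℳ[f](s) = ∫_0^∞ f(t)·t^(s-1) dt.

undo the shared t-power: t**(3/2) on [0, 1); sqrt(t)*(2*t + 1) on [1, 2); sqrt(t)*exp(-2*t) on [2, ∞)
undo the shared t-power: t on [0, 1); 2*t + 1 on [1, 2); exp(-2*t) on [2, ∞)
summing 3 kernel integrals split by 1, 2 yields ℳ[f](s)
for t in [0, 1): the term is ∫ sqrt(t)·t^(s-1)
[1, 2) adds the kernel integral of (2*t + 1)/sqrt(t)
∫ over [2, ∞) of exp(-2*t)/sqrt(t)·t^(s-1) joins the sum

(-2**(s + 3)*s - 3*2**(2*s + 1/2) + 5*2**(2*s + 3/2)*s + 4*sqrt(2)*s**2*uppergamma(s - 1/2, 4) - sqrt(2)*uppergamma(s - 1/2, 4))/(2**s*(4*s**2 - 1))
  Re(s) > -1/2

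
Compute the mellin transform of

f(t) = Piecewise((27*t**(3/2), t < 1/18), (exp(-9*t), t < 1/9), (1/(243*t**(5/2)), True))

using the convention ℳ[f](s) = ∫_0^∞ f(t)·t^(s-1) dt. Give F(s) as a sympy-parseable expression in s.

back out the common scale on t: 6*sqrt(6)*t**(3/2) on [0, 1/12); exp(-6*t) on [1/12, 1/6); sqrt(6)/(216*t**(5/2)) on [1/6, ∞)
reversing the common scale on t: 3*sqrt(3)*t**(3/2) on [0, 1/6); exp(-3*t) on [1/6, 1/3); sqrt(3)/(27*t**(5/2)) on [1/3, ∞)
peel off the common scale on t: t**(3/2) on [0, 1/2); exp(-t) on [1/2, 1); t**(-5/2) on [1, ∞)
summing 3 kernel integrals split by 1/18, 1/9 yields ℳ[f](s)
the [0, 1/18) slice contributes ∫ 27*t**(3/2)·t^(s-1) dt
over [1/18, 1/9), the kernel integral of exp(-9*t) enters the sum
segment [1/9, ∞) carries 1/(243*t**(5/2)); integrate it

(2*2**s*(2*s - 5)*(2*s + 3)*uppergamma(s, 1/2) - 2*2**s*(2*s - 5)*(2*s + 3)*uppergamma(s, 1) - 4*2**s*(2*s + 3) + sqrt(2)*(2*s - 5))/(2*18**s*(2*s - 5)*(2*s + 3))
  -3/2 < Re(s) < 5/2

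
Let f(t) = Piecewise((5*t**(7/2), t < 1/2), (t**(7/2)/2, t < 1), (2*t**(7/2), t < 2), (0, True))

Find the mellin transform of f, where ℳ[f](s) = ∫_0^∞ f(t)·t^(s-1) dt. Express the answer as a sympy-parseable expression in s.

(9*2**(-s - 7/2) + 4*2**(s + 7/2) - 3)/(2*s + 7)
  Re(s) > -7/2

breakpoints 1/2, 1: one integral from each of the 3 segments
∫ 5*t**(7/2)·t^(s-1) over [0, 1/2)
[1/2, 1) adds the kernel integral of t**(7/2)/2
on [1, 2) integrate f = 2*t**(7/2) against the kernel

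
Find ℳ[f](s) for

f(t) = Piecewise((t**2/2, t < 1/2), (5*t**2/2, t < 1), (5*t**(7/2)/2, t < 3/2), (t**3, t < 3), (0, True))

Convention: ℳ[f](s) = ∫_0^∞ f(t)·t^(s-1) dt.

the 4 pieces separated at 1/2, 1, 3/2 each add one integral
segment 0 to 1/2 holds t**2/2; add its integral
on [1/2, 1): add ∫ 5*t**2/2·t^(s-1) dt
[1, 3/2) adds the kernel integral of 5*t**(7/2)/2
piece [3/2, 3): integrate t**3 against the kernel

(135*2**(1/2 - s)*3**(s + 1/2)*(s + 2)*(s + 3) + 432*3**s*(s + 2)*(2*s + 7) - 80*(s + 2)*(s + 3) + 40*(s + 3)*(2*s + 7) - 54*3**s*(s + 2)*(2*s + 7)/2**s - 8*(s + 3)*(2*s + 7)/2**s)/(16*(s + 2)*(s + 3)*(2*s + 7))
  Re(s) > -2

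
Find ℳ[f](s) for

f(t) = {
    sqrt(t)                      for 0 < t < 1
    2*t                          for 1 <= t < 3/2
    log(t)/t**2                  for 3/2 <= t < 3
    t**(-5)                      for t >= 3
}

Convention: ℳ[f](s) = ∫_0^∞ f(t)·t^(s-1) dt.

2**(1 - s)*(324*2**(s - 1)*(s - 5)*(s + 1)*(-2*s + (s - 1)**2 + 3) - 324*2**(s - 1)*(s - 5)*(2*s + 1)*(-2*s + (s - 1)**2 + 3) - 108*3**(s - 1)*(s - 5)*(s - 1)*(s + 1)*(2*s + 1)*log(3) + 108*3**(s - 1)*(s - 5)*(s - 1)*(s + 1)*(2*s + 1)*log(2) - 108*3**(s - 1)*(s - 5)*(s + 1)*(2*s + 1)*log(2) + 108*3**(s - 1)*(s - 5)*(s + 1)*(2*s + 1) + 108*3**(s - 1)*(s - 5)*(s + 1)*(2*s + 1)*log(3) + 729*3**(s - 1)*(s - 5)*(2*s + 1)*(-2*s + (s - 1)**2 + 3) + 54*6**(s - 1)*(s - 5)*(s - 1)*(s + 1)*(2*s + 1)*log(3) - 54*6**(s - 1)*(s - 5)*(s + 1)*(2*s + 1)*log(3) - 54*6**(s - 1)*(s - 5)*(s + 1)*(2*s + 1) - 2*6**(s - 1)*(s + 1)*(2*s + 1)*(-2*s + (s - 1)**2 + 3))/(162*(s - 5)*(s + 1)*(2*s + 1)*(-2*s + (s - 1)**2 + 3))
  -1/2 < Re(s) < 5

strip the shared t-power: t**(3/2) on [0, 1); 2*t**2 on [1, 3/2); log(t)/t on [3/2, 3); …
f breaks at 1, 3/2, 3 into 4 integrals to sum
segment [0, 1) carries sqrt(t); integrate it
on [1, 3/2) integrate f = 2*t against the kernel
on [3/2, 3): add ∫ log(t)/t**2·t^(s-1) dt
segment [3, ∞) carries t**(-5); integrate it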